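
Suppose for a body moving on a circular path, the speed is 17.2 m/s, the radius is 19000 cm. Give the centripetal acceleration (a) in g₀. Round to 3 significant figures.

0.159 g₀

Directly: a = v²/r.
v = 17.2 m/s; r = 19000 cm = 190.0 m.
a = 1.557 m/s²
1.557 m/s² × (1 g₀ / 9.807 m/s²) = 0.1588 g₀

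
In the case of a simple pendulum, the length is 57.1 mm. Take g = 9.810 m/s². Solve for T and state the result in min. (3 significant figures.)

0.00799 min

Directly: T = 2π√(L/g).
L = 57.1 mm = 0.05710 m; g = 9.810 m/s².
T = 0.4794 s
0.4794 s × (1 min / 60.00 s) = 0.007989 min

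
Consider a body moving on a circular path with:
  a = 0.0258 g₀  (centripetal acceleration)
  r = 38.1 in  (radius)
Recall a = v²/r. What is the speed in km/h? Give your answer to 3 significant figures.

Rearranging a = v²/r for v: v = √(a·r).
a = 0.0258 g₀ = 0.2530 m/s²; r = 38.1 in = 0.9677 m.
v = 0.4948 m/s
0.4948 m/s × (1 km/h / 0.2778 m/s) = 1.781 km/h

1.78 km/h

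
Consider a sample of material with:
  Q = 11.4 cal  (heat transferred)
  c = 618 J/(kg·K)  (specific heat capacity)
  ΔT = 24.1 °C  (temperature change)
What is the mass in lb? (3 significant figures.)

Rearranging Q = m·c·ΔT for m: m = Q/(c·ΔT).
Q = 11.4 cal = 47.70 J; c = 618 J/(kg·K); ΔT = 24.1 °C = 24.10 K.
m = 0.003203 kg
0.003203 kg × (1 lb / 0.4536 kg) = 0.007060 lb

0.00706 lb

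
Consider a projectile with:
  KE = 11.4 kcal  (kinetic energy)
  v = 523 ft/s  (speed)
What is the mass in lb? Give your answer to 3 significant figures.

Solving KE = ½mv² for m: m = 2·KE/v².
KE = 11.4 kcal = 47698 J; v = 523 ft/s = 159.4 m/s.
m = 3.754 kg
3.754 kg × (1 lb / 0.4536 kg) = 8.276 lb

8.28 lb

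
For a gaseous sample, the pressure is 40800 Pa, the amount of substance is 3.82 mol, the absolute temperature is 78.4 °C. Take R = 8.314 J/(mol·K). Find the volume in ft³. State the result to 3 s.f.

From the ideal-gas law: V = nRT/P.
P = 40800 Pa; n = 3.82 mol; T = 78.4 °C = 351.5 K; R = 8.314 J/(mol·K).
V = 0.2737 m³
0.2737 m³ × (1 ft³ / 0.02832 m³) = 9.664 ft³

9.66 ft³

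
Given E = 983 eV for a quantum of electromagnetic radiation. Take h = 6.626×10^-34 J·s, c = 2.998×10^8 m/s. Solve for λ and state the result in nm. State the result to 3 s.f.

Rearranging: λ = hc/E.
E = 983 eV = 1.575×10^-16 J; h = 6.626×10^-34 J·s; c = 2.998×10^8 m/s.
λ = 1.261×10^-9 m
1.261×10^-9 m × (1 nm / 1.000×10^-9 m) = 1.261 nm

1.26 nm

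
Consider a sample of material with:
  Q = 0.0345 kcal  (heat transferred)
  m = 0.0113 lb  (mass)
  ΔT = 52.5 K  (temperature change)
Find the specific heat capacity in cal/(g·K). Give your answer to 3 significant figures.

0.128 cal/(g·K)

Rearranging Q = m·c·ΔT for c: c = Q/(m·ΔT).
Q = 0.0345 kcal = 144.3 J; m = 0.0113 lb = 0.005126 kg; ΔT = 52.5 K.
c = 536.4 J/(kg·K)
536.4 J/(kg·K) × (1 cal/(g·K) / 4184 J/(kg·K)) = 0.1282 cal/(g·K)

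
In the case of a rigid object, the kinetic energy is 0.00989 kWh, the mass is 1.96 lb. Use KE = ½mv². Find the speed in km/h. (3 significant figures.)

1020 km/h

Rearranging: v = √(2·KE/m).
KE = 0.00989 kWh = 35604 J; m = 1.96 lb = 0.8890 kg.
v = 283.0 m/s
283.0 m/s × (1 km/h / 0.2778 m/s) = 1019 km/h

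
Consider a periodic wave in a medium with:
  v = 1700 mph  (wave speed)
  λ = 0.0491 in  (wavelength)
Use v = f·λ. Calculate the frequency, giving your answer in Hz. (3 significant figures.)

Rearranging v = f·λ for f: f = v/λ.
v = 1700 mph = 760.0 m/s; λ = 0.0491 in = 0.001247 m.
f = 6.094×10^5 Hz

6.09×10^5 Hz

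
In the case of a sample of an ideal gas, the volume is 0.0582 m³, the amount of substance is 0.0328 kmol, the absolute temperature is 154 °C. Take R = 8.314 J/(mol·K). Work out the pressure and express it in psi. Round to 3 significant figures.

290 psi

P is given directly by: P = nRT/V.
V = 0.0582 m³; n = 0.0328 kmol = 32.80 mol; T = 154 °C = 427.1 K; R = 8.314 J/(mol·K).
P = 2.001×10^6 Pa  (the unit combination reduces to kg/(m·s²) = Pa)
2.001×10^6 Pa × (1 psi / 6895 Pa) = 290.3 psi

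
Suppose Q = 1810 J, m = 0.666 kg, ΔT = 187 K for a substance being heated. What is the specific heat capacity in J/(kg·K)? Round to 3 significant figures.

14.5 J/(kg·K)

Solving Q = m·c·ΔT for c: c = Q/(m·ΔT).
Q = 1810 J; m = 0.666 kg; ΔT = 187 K.
c = 14.53 J/(kg·K)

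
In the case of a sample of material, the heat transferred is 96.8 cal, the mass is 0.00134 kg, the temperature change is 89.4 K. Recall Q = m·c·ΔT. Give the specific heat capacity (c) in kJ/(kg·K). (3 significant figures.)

3.38 kJ/(kg·K)

Solving Q = m·c·ΔT for c: c = Q/(m·ΔT).
Q = 96.8 cal = 405.0 J; m = 0.00134 kg; ΔT = 89.4 K.
c = 3381 J/(kg·K)
3381 J/(kg·K) × (1 kJ/(kg·K) / 1000 J/(kg·K)) = 3.381 kJ/(kg·K)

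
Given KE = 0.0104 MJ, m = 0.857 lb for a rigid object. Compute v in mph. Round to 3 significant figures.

517 mph

Rearranging KE = ½mv² for v: v = √(2·KE/m).
KE = 0.0104 MJ = 10400 J; m = 0.857 lb = 0.3887 kg.
v = 231.3 m/s
231.3 m/s × (1 mph / 0.4470 m/s) = 517.4 mph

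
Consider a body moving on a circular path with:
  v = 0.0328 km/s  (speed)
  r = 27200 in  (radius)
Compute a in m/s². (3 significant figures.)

1.56 m/s²

Directly: a = v²/r.
v = 0.0328 km/s = 32.80 m/s; r = 27200 in = 690.9 m.
a = 1.557 m/s²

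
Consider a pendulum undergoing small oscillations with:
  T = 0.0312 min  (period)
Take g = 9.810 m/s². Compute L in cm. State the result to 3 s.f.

Rearranging: L = g·(T/2π)².
T = 0.0312 min = 1.872 s; g = 9.810 m/s².
L = 0.8708 m
0.8708 m × (1 cm / 0.01000 m) = 87.08 cm

87.1 cm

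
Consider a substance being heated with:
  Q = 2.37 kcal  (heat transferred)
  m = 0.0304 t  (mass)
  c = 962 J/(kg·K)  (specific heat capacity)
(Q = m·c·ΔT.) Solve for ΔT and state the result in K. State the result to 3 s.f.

Solving Q = m·c·ΔT for ΔT: ΔT = Q/(m·c).
Q = 2.37 kcal = 9916 J; m = 0.0304 t = 30.40 kg; c = 962 J/(kg·K).
ΔT = 0.3391 K

0.339 K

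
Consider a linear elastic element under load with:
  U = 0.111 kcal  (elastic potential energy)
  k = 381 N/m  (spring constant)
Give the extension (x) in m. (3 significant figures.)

1.56 m

Rearranging: x = √(2U/k).
U = 0.111 kcal = 464.4 J; k = 381 N/m.
x = 1.561 m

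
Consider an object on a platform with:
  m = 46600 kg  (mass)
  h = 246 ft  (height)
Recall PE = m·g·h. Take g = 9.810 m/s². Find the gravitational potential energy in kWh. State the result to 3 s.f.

PE is given directly by: PE = mgh.
m = 46600 kg; h = 246 ft = 74.98 m; g = 9.810 m/s².
PE = 3.428×10^7 J
3.428×10^7 J × (1 kWh / 3.600×10^6 J) = 9.521 kWh

9.52 kWh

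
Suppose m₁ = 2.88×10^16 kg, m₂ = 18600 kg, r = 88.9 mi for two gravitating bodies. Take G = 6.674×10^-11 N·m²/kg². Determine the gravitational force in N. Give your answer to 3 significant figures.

1.75 N

Directly: F = Gm₁m₂/r².
m₁ = 2.88×10^16 kg; m₂ = 18600 kg; r = 88.9 mi = 1.431×10^5 m; G = 6.674×10^-11 N·m²/kg².
F = 1.747 N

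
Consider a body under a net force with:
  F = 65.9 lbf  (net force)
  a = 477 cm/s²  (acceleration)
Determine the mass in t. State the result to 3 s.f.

0.0615 t

From Newton's second law: m = F/a.
F = 65.9 lbf = 293.1 N; a = 477 cm/s² = 4.770 m/s².
m = 61.45 kg
61.45 kg × (1 t / 1000 kg) = 0.06145 t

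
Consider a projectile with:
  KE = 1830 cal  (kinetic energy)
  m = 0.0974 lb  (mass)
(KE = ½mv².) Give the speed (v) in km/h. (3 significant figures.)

2120 km/h

Rearranging: v = √(2·KE/m).
KE = 1830 cal = 7657 J; m = 0.0974 lb = 0.04418 kg.
v = 588.7 m/s
588.7 m/s × (1 km/h / 0.2778 m/s) = 2119 km/h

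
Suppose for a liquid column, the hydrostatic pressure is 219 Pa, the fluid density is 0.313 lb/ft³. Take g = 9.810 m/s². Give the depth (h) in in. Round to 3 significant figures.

Rearranging: h = P/(ρ·g).
P = 219 Pa; ρ = 0.313 lb/ft³ = 5.014 kg/m³; g = 9.810 m/s².
h = 4.453 m
4.453 m × (1 in / 0.02540 m) = 175.3 in

175 in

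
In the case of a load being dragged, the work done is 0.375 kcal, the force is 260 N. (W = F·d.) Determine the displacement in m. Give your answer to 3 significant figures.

Rearranging: d = W/F.
W = 0.375 kcal = 1569 J; F = 260 N.
d = 6.035 m

6.03 m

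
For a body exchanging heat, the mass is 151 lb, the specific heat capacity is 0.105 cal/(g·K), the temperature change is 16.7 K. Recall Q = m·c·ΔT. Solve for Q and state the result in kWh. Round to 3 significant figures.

Q is given directly by: Q = mcΔT.
m = 151 lb = 68.49 kg; c = 0.105 cal/(g·K) = 439.3 J/(kg·K); ΔT = 16.7 K.
Q = 5.025×10^5 J  (the unit combination reduces to kg·m²/s² = J)
5.025×10^5 J × (1 kWh / 3.600×10^6 J) = 0.1396 kWh

0.140 kWh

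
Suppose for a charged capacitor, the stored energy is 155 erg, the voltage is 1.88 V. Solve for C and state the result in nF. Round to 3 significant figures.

Rearranging: C = 2E/V².
E = 155 erg = 1.550×10^-5 J; V = 1.88 V.
C = 8.771×10^-6 F
8.771×10^-6 F × (1 nF / 1.000×10^-9 F) = 8771 nF

8770 nF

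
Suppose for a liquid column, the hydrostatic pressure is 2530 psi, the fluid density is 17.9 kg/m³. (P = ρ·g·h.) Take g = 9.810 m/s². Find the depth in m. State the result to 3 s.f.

Solving P = ρ·g·h for h: h = P/(ρ·g).
P = 2530 psi = 1.744×10^7 Pa; ρ = 17.9 kg/m³; g = 9.810 m/s².
h = 99338 m

99300 m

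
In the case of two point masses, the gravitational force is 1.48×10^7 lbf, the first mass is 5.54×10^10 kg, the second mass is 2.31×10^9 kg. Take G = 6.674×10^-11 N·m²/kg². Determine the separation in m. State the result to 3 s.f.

11.4 m

From Newton's law of gravitation: r = √(G·m₁m₂/F).
F = 1.48×10^7 lbf = 6.583×10^7 N; m₁ = 5.54×10^10 kg; m₂ = 2.31×10^9 kg; G = 6.674×10^-11 N·m²/kg².
r = 11.39 m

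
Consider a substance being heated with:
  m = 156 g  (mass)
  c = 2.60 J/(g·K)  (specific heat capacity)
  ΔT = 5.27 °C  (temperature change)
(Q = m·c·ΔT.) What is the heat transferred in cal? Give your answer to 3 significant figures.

511 cal

Q is given directly by: Q = mcΔT.
m = 156 g = 0.1560 kg; c = 2.60 J/(g·K) = 2600 J/(kg·K); ΔT = 5.27 °C = 5.270 K.
Q = 2138 J
2138 J × (1 cal / 4.184 J) = 510.9 cal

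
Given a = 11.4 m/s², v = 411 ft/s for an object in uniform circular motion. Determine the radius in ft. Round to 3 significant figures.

Solving a = v²/r for r: r = v²/a.
a = 11.4 m/s²; v = 411 ft/s = 125.3 m/s.
r = 1377 m
1377 m × (1 ft / 0.3048 m) = 4516 ft

4520 ft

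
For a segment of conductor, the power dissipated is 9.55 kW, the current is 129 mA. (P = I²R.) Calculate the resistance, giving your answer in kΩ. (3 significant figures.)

Rearranging P = I²R for R: R = P/I².
P = 9.55 kW = 9550 W; I = 129 mA = 0.1290 A.
R = 5.739×10^5 Ω
5.739×10^5 Ω × (1 kΩ / 1000 Ω) = 573.9 kΩ

574 kΩ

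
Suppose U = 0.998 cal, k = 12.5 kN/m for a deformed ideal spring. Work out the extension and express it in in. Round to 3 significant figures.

1.02 in

Solving U = ½k·x² for x: x = √(2U/k).
U = 0.998 cal = 4.176 J; k = 12.5 kN/m = 12500 N/m.
x = 0.02585 m
0.02585 m × (1 in / 0.02540 m) = 1.018 in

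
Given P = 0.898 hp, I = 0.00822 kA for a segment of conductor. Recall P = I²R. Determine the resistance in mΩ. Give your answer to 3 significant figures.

9910 mΩ

Solving P = I²R for R: R = P/I².
P = 0.898 hp = 669.6 W; I = 0.00822 kA = 8.220 A.
R = 9.911 Ω
9.911 Ω × (1 mΩ / 0.001000 Ω) = 9911 mΩ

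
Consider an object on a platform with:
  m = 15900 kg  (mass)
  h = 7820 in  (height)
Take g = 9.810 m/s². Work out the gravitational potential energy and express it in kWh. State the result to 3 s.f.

PE is given directly by: PE = mgh.
m = 15900 kg; h = 7820 in = 198.6 m; g = 9.810 m/s².
PE = 3.098×10^7 J
3.098×10^7 J × (1 kWh / 3.600×10^6 J) = 8.606 kWh

8.61 kWh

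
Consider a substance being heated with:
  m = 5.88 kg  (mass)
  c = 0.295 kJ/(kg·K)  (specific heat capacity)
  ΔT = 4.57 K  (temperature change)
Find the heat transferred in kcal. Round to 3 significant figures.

Q is given directly by: Q = mcΔT.
m = 5.88 kg; c = 0.295 kJ/(kg·K) = 295.0 J/(kg·K); ΔT = 4.57 K.
Q = 7927 J
7927 J × (1 kcal / 4184 J) = 1.895 kcal

1.89 kcal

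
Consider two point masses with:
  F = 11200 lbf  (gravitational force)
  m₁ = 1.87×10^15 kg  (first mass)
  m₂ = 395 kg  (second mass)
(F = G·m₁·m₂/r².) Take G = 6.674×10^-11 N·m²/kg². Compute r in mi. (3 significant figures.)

0.0195 mi

Rearranging F = G·m₁·m₂/r² for r: r = √(G·m₁m₂/F).
F = 11200 lbf = 49820 N; m₁ = 1.87×10^15 kg; m₂ = 395 kg; G = 6.674×10^-11 N·m²/kg².
r = 31.46 m
31.46 m × (1 mi / 1609 m) = 0.01955 mi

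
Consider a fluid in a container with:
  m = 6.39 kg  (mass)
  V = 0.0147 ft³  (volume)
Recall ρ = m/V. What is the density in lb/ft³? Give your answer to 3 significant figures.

ρ is given directly by: ρ = m/V.
m = 6.39 kg; V = 0.0147 ft³ = 4.163×10^-4 m³.
ρ = 15351 kg/m³
15351 kg/m³ × (1 lb/ft³ / 16.02 kg/m³) = 958.3 lb/ft³

958 lb/ft³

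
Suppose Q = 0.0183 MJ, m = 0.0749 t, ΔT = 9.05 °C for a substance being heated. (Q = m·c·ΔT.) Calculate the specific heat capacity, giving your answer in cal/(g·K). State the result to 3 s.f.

0.00645 cal/(g·K)

Rearranging: c = Q/(m·ΔT).
Q = 0.0183 MJ = 18300 J; m = 0.0749 t = 74.90 kg; ΔT = 9.05 °C = 9.050 K.
c = 27.00 J/(kg·K)
27.00 J/(kg·K) × (1 cal/(g·K) / 4184 J/(kg·K)) = 0.006453 cal/(g·K)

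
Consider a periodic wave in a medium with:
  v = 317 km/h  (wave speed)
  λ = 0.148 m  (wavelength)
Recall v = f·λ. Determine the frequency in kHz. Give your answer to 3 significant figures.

0.595 kHz

Rearranging v = f·λ for f: f = v/λ.
v = 317 km/h = 88.06 m/s; λ = 0.148 m.
f = 595.0 Hz
595.0 Hz × (1 kHz / 1000 Hz) = 0.5950 kHz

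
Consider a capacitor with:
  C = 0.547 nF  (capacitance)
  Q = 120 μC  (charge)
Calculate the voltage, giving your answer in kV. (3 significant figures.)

Solving C = Q/V for V: V = Q/C.
C = 0.547 nF = 5.470×10^-10 F; Q = 120 μC = 1.200×10^-4 C.
V = 2.194×10^5 V
2.194×10^5 V × (1 kV / 1000 V) = 219.4 kV

219 kV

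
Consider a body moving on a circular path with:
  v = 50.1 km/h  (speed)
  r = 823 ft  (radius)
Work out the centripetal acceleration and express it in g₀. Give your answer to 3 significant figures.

a is given directly by: a = v²/r.
v = 50.1 km/h = 13.92 m/s; r = 823 ft = 250.9 m.
a = 0.7721 m/s²
0.7721 m/s² × (1 g₀ / 9.807 m/s²) = 0.07873 g₀

0.0787 g₀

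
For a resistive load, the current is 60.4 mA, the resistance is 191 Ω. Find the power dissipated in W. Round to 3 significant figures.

0.697 W

Directly: P = I²R.
I = 60.4 mA = 0.06040 A; R = 191 Ω.
P = 0.6968 W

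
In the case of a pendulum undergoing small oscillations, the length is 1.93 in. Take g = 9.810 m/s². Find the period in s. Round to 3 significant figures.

T is given directly by: T = 2π√(L/g).
L = 1.93 in = 0.04902 m; g = 9.810 m/s².
T = 0.4442 s

0.444 s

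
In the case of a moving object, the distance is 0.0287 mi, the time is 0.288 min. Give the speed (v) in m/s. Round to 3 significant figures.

2.67 m/s

v is given directly by: v = d/t.
d = 0.0287 mi = 46.19 m; t = 0.288 min = 17.28 s.
v = 2.673 m/s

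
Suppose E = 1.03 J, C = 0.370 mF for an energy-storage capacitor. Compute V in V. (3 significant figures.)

74.6 V

Rearranging: V = √(2E/C).
E = 1.03 J; C = 0.370 mF = 3.700×10^-4 F.
V = 74.62 V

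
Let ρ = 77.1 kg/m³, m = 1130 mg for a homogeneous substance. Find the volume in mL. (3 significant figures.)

Rearranging ρ = m/V for V: V = m/ρ.
ρ = 77.1 kg/m³; m = 1130 mg = 0.001130 kg.
V = 1.466×10^-5 m³
1.466×10^-5 m³ × (1 mL / 1.000×10^-6 m³) = 14.66 mL

14.7 mL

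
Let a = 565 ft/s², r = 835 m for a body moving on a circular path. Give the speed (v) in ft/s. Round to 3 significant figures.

1240 ft/s

Solving a = v²/r for v: v = √(a·r).
a = 565 ft/s² = 172.2 m/s²; r = 835 m.
v = 379.2 m/s
379.2 m/s × (1 ft/s / 0.3048 m/s) = 1244 ft/s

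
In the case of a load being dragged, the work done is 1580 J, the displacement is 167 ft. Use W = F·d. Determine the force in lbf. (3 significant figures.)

6.98 lbf

Solving W = F·d for F: F = W/d.
W = 1580 J; d = 167 ft = 50.90 m.
F = 31.04 N  (the unit combination reduces to kg·m/s² = N)
31.04 N × (1 lbf / 4.448 N) = 6.978 lbf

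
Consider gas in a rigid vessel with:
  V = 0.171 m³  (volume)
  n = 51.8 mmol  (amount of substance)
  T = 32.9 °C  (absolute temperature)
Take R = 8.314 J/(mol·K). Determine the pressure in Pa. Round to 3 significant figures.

771 Pa

From the ideal-gas law: P = nRT/V.
V = 0.171 m³; n = 51.8 mmol = 0.05180 mol; T = 32.9 °C = 306.0 K; R = 8.314 J/(mol·K).
P = 770.8 Pa  (the unit combination reduces to kg/(m·s²) = Pa)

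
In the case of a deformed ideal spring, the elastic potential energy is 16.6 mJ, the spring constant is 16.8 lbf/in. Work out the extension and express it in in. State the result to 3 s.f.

Rearranging: x = √(2U/k).
U = 16.6 mJ = 0.01660 J; k = 16.8 lbf/in = 2942 N/m.
x = 0.003359 m
0.003359 m × (1 in / 0.02540 m) = 0.1323 in

0.132 in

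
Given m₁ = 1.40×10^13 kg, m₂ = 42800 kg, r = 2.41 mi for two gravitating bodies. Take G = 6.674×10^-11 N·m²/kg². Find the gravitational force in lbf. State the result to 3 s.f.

From Newton's law of gravitation: F = Gm₁m₂/r².
m₁ = 1.40×10^13 kg; m₂ = 42800 kg; r = 2.41 mi = 3879 m; G = 6.674×10^-11 N·m²/kg².
F = 2.658 N
2.658 N × (1 lbf / 4.448 N) = 0.5976 lbf

0.598 lbf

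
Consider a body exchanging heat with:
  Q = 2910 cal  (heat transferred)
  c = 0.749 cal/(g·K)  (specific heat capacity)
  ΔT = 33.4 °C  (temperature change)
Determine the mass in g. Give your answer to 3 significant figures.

Rearranging: m = Q/(c·ΔT).
Q = 2910 cal = 12175 J; c = 0.749 cal/(g·K) = 3134 J/(kg·K); ΔT = 33.4 °C = 33.40 K.
m = 0.1163 kg
0.1163 kg × (1 g / 0.001000 kg) = 116.3 g

116 g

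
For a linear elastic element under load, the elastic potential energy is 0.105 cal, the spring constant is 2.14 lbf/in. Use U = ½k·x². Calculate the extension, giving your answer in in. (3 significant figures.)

1.91 in

Rearranging U = ½k·x² for x: x = √(2U/k).
U = 0.105 cal = 0.4393 J; k = 2.14 lbf/in = 374.8 N/m.
x = 0.04842 m
0.04842 m × (1 in / 0.02540 m) = 1.906 in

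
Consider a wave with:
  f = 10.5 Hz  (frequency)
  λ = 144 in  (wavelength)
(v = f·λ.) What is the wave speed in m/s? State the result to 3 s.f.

Directly: v = fλ.
f = 10.5 Hz; λ = 144 in = 3.658 m.
v = 38.40 m/s

38.4 m/s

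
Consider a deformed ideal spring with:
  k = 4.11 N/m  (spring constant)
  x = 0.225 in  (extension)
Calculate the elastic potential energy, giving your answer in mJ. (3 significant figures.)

Directly: U = ½kx².
k = 4.11 N/m; x = 0.225 in = 0.005715 m.
U = 6.712×10^-5 J
6.712×10^-5 J × (1 mJ / 0.001000 J) = 0.06712 mJ

0.0671 mJ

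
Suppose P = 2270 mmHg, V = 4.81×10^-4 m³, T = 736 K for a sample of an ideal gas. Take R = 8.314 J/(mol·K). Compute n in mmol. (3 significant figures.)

23.8 mmol

Rearranging: n = PV/(RT).
P = 2270 mmHg = 3.026×10^5 Pa; V = 4.81×10^-4 m³; T = 736 K; R = 8.314 J/(mol·K).
n = 0.02379 mol
0.02379 mol × (1 mmol / 0.001000 mol) = 23.79 mmol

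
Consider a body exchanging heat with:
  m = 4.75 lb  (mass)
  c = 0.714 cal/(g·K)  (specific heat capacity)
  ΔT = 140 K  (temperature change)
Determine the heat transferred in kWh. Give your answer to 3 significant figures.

Directly: Q = mcΔT.
m = 4.75 lb = 2.155 kg; c = 0.714 cal/(g·K) = 2987 J/(kg·K); ΔT = 140 K.
Q = 9.011×10^5 J
9.011×10^5 J × (1 kWh / 3.600×10^6 J) = 0.2503 kWh

0.250 kWh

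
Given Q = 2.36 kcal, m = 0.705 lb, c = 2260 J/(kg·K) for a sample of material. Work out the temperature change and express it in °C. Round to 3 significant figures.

Rearranging: ΔT = Q/(m·c).
Q = 2.36 kcal = 9874 J; m = 0.705 lb = 0.3198 kg; c = 2260 J/(kg·K).
ΔT = 13.66 K
Since 1 °C = 1 K, 13.66 °C.

13.7 °C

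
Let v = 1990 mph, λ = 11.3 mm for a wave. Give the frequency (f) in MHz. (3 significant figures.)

Rearranging v = f·λ for f: f = v/λ.
v = 1990 mph = 889.6 m/s; λ = 11.3 mm = 0.01130 m.
f = 78727 Hz
78727 Hz × (1 MHz / 1.000×10^6 Hz) = 0.07873 MHz

0.0787 MHz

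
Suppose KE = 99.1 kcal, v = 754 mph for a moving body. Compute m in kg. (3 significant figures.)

7.30 kg

Solving KE = ½mv² for m: m = 2·KE/v².
KE = 99.1 kcal = 4.146×10^5 J; v = 754 mph = 337.1 m/s.
m = 7.299 kg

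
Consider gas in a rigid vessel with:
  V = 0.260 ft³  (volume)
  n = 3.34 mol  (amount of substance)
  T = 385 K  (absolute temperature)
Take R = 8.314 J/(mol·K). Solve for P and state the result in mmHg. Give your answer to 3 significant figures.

Directly: P = nRT/V.
V = 0.260 ft³ = 0.007362 m³; n = 3.34 mol; T = 385 K; R = 8.314 J/(mol·K).
P = 1.452×10^6 Pa
1.452×10^6 Pa × (1 mmHg / 133.3 Pa) = 10892 mmHg

10900 mmHg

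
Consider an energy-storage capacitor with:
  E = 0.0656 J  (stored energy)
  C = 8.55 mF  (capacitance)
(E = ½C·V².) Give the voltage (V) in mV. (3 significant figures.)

Rearranging E = ½C·V² for V: V = √(2E/C).
E = 0.0656 J; C = 8.55 mF = 0.008550 F.
V = 3.917 V
3.917 V × (1 mV / 0.001000 V) = 3917 mV

3920 mV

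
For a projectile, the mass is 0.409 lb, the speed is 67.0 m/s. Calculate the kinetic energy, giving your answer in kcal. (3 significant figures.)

0.0995 kcal

KE is given directly by: KE = ½mv².
m = 0.409 lb = 0.1855 kg; v = 67.0 m/s.
KE = 416.4 J  (the unit combination reduces to kg·m²/s² = J)
416.4 J × (1 kcal / 4184 J) = 0.09952 kcal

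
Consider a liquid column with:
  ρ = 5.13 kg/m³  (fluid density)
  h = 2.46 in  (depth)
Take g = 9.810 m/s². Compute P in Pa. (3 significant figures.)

3.14 Pa

Directly: P = ρgh.
ρ = 5.13 kg/m³; h = 2.46 in = 0.06248 m; g = 9.810 m/s².
P = 3.145 Pa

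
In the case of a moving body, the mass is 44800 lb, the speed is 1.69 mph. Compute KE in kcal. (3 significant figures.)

Directly: KE = ½mv².
m = 44800 lb = 20321 kg; v = 1.69 mph = 0.7555 m/s.
KE = 5799 J
5799 J × (1 kcal / 4184 J) = 1.386 kcal

1.39 kcal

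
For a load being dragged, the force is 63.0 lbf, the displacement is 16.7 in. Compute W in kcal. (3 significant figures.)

0.0284 kcal

Directly: W = F·d.
F = 63.0 lbf = 280.2 N; d = 16.7 in = 0.4242 m.
W = 118.9 J  (the unit combination reduces to kg·m²/s² = J)
118.9 J × (1 kcal / 4184 J) = 0.02841 kcal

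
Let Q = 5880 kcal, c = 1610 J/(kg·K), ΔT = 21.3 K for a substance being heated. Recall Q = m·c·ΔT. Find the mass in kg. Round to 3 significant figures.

717 kg

Rearranging Q = m·c·ΔT for m: m = Q/(c·ΔT).
Q = 5880 kcal = 2.460×10^7 J; c = 1610 J/(kg·K); ΔT = 21.3 K.
m = 717.4 kg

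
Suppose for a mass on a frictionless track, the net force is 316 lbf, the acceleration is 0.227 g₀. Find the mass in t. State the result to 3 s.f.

0.631 t

Solving F = m·a for m: m = F/a.
F = 316 lbf = 1406 N; a = 0.227 g₀ = 2.226 m/s².
m = 631.4 kg
631.4 kg × (1 t / 1000 kg) = 0.6314 t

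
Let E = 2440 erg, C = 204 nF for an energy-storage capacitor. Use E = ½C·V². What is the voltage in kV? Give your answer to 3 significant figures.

0.0489 kV

Rearranging: V = √(2E/C).
E = 2440 erg = 2.440×10^-4 J; C = 204 nF = 2.040×10^-7 F.
V = 48.91 V
48.91 V × (1 kV / 1000 V) = 0.04891 kV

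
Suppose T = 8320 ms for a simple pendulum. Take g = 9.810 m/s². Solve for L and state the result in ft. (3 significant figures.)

Rearranging: L = g·(T/2π)².
T = 8320 ms = 8.320 s; g = 9.810 m/s².
L = 17.20 m
17.20 m × (1 ft / 0.3048 m) = 56.43 ft

56.4 ft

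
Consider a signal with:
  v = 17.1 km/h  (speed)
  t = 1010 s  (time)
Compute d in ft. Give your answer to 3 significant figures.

Rearranging v = d/t for d: d = v·t.
v = 17.1 km/h = 4.750 m/s; t = 1010 s.
d = 4798 m
4798 m × (1 ft / 0.3048 m) = 15740 ft

15700 ft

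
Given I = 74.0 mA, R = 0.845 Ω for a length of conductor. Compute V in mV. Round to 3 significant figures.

62.5 mV

From Ohm's law: V = IR.
I = 74.0 mA = 0.07400 A; R = 0.845 Ω.
V = 0.06253 V
0.06253 V × (1 mV / 0.001000 V) = 62.53 mV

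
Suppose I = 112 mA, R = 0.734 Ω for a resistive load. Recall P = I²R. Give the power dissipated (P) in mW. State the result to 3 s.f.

Directly: P = I²R.
I = 112 mA = 0.1120 A; R = 0.734 Ω.
P = 0.009207 W
0.009207 W × (1 mW / 0.001000 W) = 9.207 mW

9.21 mW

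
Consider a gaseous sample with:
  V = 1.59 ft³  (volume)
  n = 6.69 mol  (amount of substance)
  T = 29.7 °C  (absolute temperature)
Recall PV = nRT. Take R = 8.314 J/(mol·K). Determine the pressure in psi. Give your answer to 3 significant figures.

54.3 psi

P is given directly by: P = nRT/V.
V = 1.59 ft³ = 0.04502 m³; n = 6.69 mol; T = 29.7 °C = 302.8 K; R = 8.314 J/(mol·K).
P = 3.741×10^5 Pa
3.741×10^5 Pa × (1 psi / 6895 Pa) = 54.26 psi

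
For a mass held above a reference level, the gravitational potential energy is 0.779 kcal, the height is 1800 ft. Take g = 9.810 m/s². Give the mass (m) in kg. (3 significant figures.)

0.606 kg

Solving PE = m·g·h for m: m = PE/(g·h).
PE = 0.779 kcal = 3259 J; h = 1800 ft = 548.6 m; g = 9.810 m/s².
m = 0.6056 kg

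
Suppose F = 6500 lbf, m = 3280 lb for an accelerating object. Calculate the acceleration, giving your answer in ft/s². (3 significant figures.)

63.8 ft/s²

From Newton's second law: a = F/m.
F = 6500 lbf = 28913 N; m = 3280 lb = 1488 kg.
a = 19.43 m/s²
19.43 m/s² × (1 ft/s² / 0.3048 m/s²) = 63.76 ft/s²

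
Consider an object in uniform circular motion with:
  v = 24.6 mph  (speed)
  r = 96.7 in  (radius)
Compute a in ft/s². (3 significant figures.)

162 ft/s²

Directly: a = v²/r.
v = 24.6 mph = 11.00 m/s; r = 96.7 in = 2.456 m.
a = 49.24 m/s²
49.24 m/s² × (1 ft/s² / 0.3048 m/s²) = 161.5 ft/s²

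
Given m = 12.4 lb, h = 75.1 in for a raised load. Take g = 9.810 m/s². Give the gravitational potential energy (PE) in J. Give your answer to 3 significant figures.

105 J

PE is given directly by: PE = mgh.
m = 12.4 lb = 5.625 kg; h = 75.1 in = 1.908 m; g = 9.810 m/s².
PE = 105.3 J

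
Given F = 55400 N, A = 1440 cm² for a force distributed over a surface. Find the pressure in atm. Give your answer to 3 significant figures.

Directly: P = F/A.
F = 55400 N; A = 1440 cm² = 0.1440 m².
P = 3.847×10^5 Pa  (the unit combination reduces to kg/(m·s²) = Pa)
3.847×10^5 Pa × (1 atm / 1.013×10^5 Pa) = 3.797 atm

3.80 atm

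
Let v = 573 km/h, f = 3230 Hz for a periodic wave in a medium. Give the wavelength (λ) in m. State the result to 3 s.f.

Rearranging: λ = v/f.
v = 573 km/h = 159.2 m/s; f = 3230 Hz.
λ = 0.04928 m

0.0493 m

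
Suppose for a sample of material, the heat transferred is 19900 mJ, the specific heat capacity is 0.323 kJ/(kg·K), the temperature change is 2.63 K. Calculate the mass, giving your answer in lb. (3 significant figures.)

Rearranging: m = Q/(c·ΔT).
Q = 19900 mJ = 19.90 J; c = 0.323 kJ/(kg·K) = 323.0 J/(kg·K); ΔT = 2.63 K.
m = 0.02343 kg
0.02343 kg × (1 lb / 0.4536 kg) = 0.05165 lb

0.0516 lb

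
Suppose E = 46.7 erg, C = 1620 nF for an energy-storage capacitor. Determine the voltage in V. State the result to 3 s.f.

Solving E = ½C·V² for V: V = √(2E/C).
E = 46.7 erg = 4.670×10^-6 J; C = 1620 nF = 1.620×10^-6 F.
V = 2.401 V

2.40 V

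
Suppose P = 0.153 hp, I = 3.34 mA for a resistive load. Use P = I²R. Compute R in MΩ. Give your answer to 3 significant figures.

Rearranging: R = P/I².
P = 0.153 hp = 114.1 W; I = 3.34 mA = 0.003340 A.
R = 1.023×10^7 Ω
1.023×10^7 Ω × (1 MΩ / 1.000×10^6 Ω) = 10.23 MΩ

10.2 MΩ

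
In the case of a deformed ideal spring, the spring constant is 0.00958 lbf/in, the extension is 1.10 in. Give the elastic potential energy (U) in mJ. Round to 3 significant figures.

0.655 mJ

U is given directly by: U = ½kx².
k = 0.00958 lbf/in = 1.678 N/m; x = 1.10 in = 0.02794 m.
U = 6.548×10^-4 J  (the unit combination reduces to kg·m²/s² = J)
6.548×10^-4 J × (1 mJ / 0.001000 J) = 0.6548 mJ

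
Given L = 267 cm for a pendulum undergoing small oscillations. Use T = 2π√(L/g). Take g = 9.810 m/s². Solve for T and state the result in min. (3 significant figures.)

0.0546 min

T is given directly by: T = 2π√(L/g).
L = 267 cm = 2.670 m; g = 9.810 m/s².
T = 3.278 s
3.278 s × (1 min / 60.00 s) = 0.05463 min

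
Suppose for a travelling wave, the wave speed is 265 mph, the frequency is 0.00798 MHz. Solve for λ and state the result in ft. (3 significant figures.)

0.0487 ft

Solving v = f·λ for λ: λ = v/f.
v = 265 mph = 118.5 m/s; f = 0.00798 MHz = 7980 Hz.
λ = 0.01485 m
0.01485 m × (1 ft / 0.3048 m) = 0.04871 ft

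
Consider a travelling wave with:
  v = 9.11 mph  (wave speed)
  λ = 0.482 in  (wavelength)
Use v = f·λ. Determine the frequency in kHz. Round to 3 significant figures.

0.333 kHz

Solving v = f·λ for f: f = v/λ.
v = 9.11 mph = 4.073 m/s; λ = 0.482 in = 0.01224 m.
f = 332.6 Hz
332.6 Hz × (1 kHz / 1000 Hz) = 0.3326 kHz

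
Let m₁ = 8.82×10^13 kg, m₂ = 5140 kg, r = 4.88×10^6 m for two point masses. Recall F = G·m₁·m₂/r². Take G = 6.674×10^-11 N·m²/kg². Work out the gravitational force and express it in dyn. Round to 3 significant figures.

From Newton's law of gravitation: F = Gm₁m₂/r².
m₁ = 8.82×10^13 kg; m₂ = 5140 kg; r = 4.88×10^6 m; G = 6.674×10^-11 N·m²/kg².
F = 1.271×10^-6 N
1.271×10^-6 N × (1 dyn / 1.000×10^-5 N) = 0.1271 dyn

0.127 dyn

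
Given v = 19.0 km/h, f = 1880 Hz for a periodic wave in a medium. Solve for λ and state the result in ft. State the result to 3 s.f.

0.00921 ft

Rearranging v = f·λ for λ: λ = v/f.
v = 19.0 km/h = 5.278 m/s; f = 1880 Hz.
λ = 0.002807 m
0.002807 m × (1 ft / 0.3048 m) = 0.009210 ft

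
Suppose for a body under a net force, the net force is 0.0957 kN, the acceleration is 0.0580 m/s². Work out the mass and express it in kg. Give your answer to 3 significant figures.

Solving F = m·a for m: m = F/a.
F = 0.0957 kN = 95.70 N; a = 0.0580 m/s².
m = 1650 kg

1650 kg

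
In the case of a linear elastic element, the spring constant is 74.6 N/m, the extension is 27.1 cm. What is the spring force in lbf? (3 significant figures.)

4.54 lbf

From Hooke's law: F = kx.
k = 74.6 N/m; x = 27.1 cm = 0.2710 m.
F = 20.22 N
20.22 N × (1 lbf / 4.448 N) = 4.545 lbf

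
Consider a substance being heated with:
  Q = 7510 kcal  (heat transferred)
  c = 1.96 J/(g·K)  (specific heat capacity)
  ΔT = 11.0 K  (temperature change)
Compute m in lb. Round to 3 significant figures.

Rearranging: m = Q/(c·ΔT).
Q = 7510 kcal = 3.142×10^7 J; c = 1.96 J/(g·K) = 1960 J/(kg·K); ΔT = 11.0 K.
m = 1457 kg
1457 kg × (1 lb / 0.4536 kg) = 3213 lb

3210 lb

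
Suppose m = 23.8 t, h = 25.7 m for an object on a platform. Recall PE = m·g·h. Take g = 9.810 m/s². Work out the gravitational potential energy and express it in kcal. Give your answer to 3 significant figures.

1430 kcal

Directly: PE = mgh.
m = 23.8 t = 23800 kg; h = 25.7 m; g = 9.810 m/s².
PE = 6.000×10^6 J
6.000×10^6 J × (1 kcal / 4184 J) = 1434 kcal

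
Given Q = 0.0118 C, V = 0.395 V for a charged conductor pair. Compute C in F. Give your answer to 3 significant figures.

Directly: C = Q/V.
Q = 0.0118 C; V = 0.395 V.
C = 0.02987 F

0.0299 F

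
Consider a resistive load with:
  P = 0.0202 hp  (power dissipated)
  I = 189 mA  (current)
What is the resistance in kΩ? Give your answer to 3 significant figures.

Solving P = I²R for R: R = P/I².
P = 0.0202 hp = 15.06 W; I = 189 mA = 0.1890 A.
R = 421.7 Ω
421.7 Ω × (1 kΩ / 1000 Ω) = 0.4217 kΩ

0.422 kΩ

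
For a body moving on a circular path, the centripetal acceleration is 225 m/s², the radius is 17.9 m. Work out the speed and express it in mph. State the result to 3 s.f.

Rearranging a = v²/r for v: v = √(a·r).
a = 225 m/s²; r = 17.9 m.
v = 63.46 m/s
63.46 m/s × (1 mph / 0.4470 m/s) = 142.0 mph

142 mph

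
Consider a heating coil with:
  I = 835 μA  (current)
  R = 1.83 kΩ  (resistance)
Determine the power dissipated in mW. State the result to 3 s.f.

P is given directly by: P = I²R.
I = 835 μA = 8.350×10^-4 A; R = 1.83 kΩ = 1830 Ω.
P = 0.001276 W  (the unit combination reduces to kg·m²/s³ = W)
0.001276 W × (1 mW / 0.001000 W) = 1.276 mW

1.28 mW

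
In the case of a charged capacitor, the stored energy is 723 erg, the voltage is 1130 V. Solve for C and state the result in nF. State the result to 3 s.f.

0.113 nF

Rearranging: C = 2E/V².
E = 723 erg = 7.230×10^-5 J; V = 1130 V.
C = 1.132×10^-10 F
1.132×10^-10 F × (1 nF / 1.000×10^-9 F) = 0.1132 nF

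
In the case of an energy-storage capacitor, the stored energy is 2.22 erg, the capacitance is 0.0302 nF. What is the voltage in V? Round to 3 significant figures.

Solving E = ½C·V² for V: V = √(2E/C).
E = 2.22 erg = 2.220×10^-7 J; C = 0.0302 nF = 3.020×10^-11 F.
V = 121.3 V  (the unit combination reduces to kg·m²/(A·s³) = V)

121 V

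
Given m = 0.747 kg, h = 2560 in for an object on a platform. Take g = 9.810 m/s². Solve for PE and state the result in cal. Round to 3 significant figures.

114 cal

PE is given directly by: PE = mgh.
m = 0.747 kg; h = 2560 in = 65.02 m; g = 9.810 m/s².
PE = 476.5 J
476.5 J × (1 cal / 4.184 J) = 113.9 cal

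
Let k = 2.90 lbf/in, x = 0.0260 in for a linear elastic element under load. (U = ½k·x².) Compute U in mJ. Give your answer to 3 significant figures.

Directly: U = ½kx².
k = 2.90 lbf/in = 507.9 N/m; x = 0.0260 in = 6.604×10^-4 m.
U = 1.107×10^-4 J
1.107×10^-4 J × (1 mJ / 0.001000 J) = 0.1107 mJ

0.111 mJ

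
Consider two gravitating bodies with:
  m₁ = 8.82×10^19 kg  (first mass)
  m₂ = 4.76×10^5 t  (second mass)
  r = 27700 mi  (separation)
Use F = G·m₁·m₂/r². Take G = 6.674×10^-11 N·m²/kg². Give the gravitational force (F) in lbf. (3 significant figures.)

317 lbf

F is given directly by: F = Gm₁m₂/r².
m₁ = 8.82×10^19 kg; m₂ = 4.76×10^5 t = 4.760×10^8 kg; r = 27700 mi = 4.458×10^7 m; G = 6.674×10^-11 N·m²/kg².
F = 1410 N
1410 N × (1 lbf / 4.448 N) = 317.0 lbf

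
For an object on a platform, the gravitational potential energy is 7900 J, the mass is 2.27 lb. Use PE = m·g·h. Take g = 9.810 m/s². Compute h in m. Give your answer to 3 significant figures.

Rearranging PE = m·g·h for h: h = PE/(m·g).
PE = 7900 J; m = 2.27 lb = 1.030 kg; g = 9.810 m/s².
h = 782.1 m

782 m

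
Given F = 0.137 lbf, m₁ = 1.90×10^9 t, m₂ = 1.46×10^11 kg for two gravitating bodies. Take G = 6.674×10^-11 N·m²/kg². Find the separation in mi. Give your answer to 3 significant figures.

3420 mi

From Newton's law of gravitation: r = √(G·m₁m₂/F).
F = 0.137 lbf = 0.6094 N; m₁ = 1.90×10^9 t = 1.900×10^12 kg; m₂ = 1.46×10^11 kg; G = 6.674×10^-11 N·m²/kg².
r = 5.512×10^6 m
5.512×10^6 m × (1 mi / 1609 m) = 3425 mi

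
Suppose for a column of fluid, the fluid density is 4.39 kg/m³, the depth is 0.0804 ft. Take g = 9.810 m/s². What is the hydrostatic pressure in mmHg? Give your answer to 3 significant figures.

0.00792 mmHg

P is given directly by: P = ρgh.
ρ = 4.39 kg/m³; h = 0.0804 ft = 0.02451 m; g = 9.810 m/s².
P = 1.055 Pa  (the unit combination reduces to kg/(m·s²) = Pa)
1.055 Pa × (1 mmHg / 133.3 Pa) = 0.007916 mmHg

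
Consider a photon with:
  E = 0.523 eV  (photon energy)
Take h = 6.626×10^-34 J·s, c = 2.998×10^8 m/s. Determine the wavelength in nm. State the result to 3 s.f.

2370 nm

Rearranging: λ = hc/E.
E = 0.523 eV = 8.379×10^-20 J; h = 6.626×10^-34 J·s; c = 2.998×10^8 m/s.
λ = 2.371×10^-6 m
2.371×10^-6 m × (1 nm / 1.000×10^-9 m) = 2371 nm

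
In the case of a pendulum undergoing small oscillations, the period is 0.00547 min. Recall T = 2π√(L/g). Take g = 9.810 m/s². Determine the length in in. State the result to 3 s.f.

Rearranging T = 2π√(L/g) for L: L = g·(T/2π)².
T = 0.00547 min = 0.3282 s; g = 9.810 m/s².
L = 0.02677 m
0.02677 m × (1 in / 0.02540 m) = 1.054 in

1.05 in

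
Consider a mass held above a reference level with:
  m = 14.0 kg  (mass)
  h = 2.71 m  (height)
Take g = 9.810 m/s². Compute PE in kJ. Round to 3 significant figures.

0.372 kJ

Directly: PE = mgh.
m = 14.0 kg; h = 2.71 m; g = 9.810 m/s².
PE = 372.2 J
372.2 J × (1 kJ / 1000 J) = 0.3722 kJ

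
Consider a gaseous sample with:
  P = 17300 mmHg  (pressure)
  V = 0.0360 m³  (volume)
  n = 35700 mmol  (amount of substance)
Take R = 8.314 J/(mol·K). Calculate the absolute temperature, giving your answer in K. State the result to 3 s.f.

From the ideal-gas law: T = PV/(nR).
P = 17300 mmHg = 2.306×10^6 Pa; V = 0.0360 m³; n = 35700 mmol = 35.70 mol; R = 8.314 J/(mol·K).
T = 279.8 K

280 K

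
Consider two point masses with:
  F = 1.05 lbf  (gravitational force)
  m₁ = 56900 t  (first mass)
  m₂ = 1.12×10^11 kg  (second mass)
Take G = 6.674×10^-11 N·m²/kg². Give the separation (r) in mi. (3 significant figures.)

Rearranging: r = √(G·m₁m₂/F).
F = 1.05 lbf = 4.671 N; m₁ = 56900 t = 5.690×10^7 kg; m₂ = 1.12×10^11 kg; G = 6.674×10^-11 N·m²/kg².
r = 9543 m
9543 m × (1 mi / 1609 m) = 5.930 mi

5.93 mi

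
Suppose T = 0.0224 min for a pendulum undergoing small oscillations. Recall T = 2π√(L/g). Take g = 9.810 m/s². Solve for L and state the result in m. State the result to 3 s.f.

Rearranging T = 2π√(L/g) for L: L = g·(T/2π)².
T = 0.0224 min = 1.344 s; g = 9.810 m/s².
L = 0.4489 m

0.449 m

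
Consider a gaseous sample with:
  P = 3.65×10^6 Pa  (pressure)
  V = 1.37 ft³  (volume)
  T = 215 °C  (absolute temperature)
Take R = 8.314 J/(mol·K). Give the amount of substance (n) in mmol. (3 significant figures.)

34900 mmol

Rearranging PV = nRT for n: n = PV/(RT).
P = 3.65×10^6 Pa; V = 1.37 ft³ = 0.03879 m³; T = 215 °C = 488.1 K; R = 8.314 J/(mol·K).
n = 34.89 mol
34.89 mol × (1 mmol / 0.001000 mol) = 34890 mmol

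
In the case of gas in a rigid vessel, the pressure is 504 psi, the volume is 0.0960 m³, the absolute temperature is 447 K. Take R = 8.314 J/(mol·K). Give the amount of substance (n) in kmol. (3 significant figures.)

0.0898 kmol

From the ideal-gas law: n = PV/(RT).
P = 504 psi = 3.475×10^6 Pa; V = 0.0960 m³; T = 447 K; R = 8.314 J/(mol·K).
n = 89.76 mol
89.76 mol × (1 kmol / 1000 mol) = 0.08976 kmol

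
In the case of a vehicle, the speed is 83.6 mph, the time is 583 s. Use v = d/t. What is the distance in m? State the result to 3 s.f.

21800 m

Solving v = d/t for d: d = v·t.
v = 83.6 mph = 37.37 m/s; t = 583 s.
d = 21788 m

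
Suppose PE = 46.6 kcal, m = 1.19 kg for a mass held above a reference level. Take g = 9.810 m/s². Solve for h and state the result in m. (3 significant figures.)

16700 m

Rearranging PE = m·g·h for h: h = PE/(m·g).
PE = 46.6 kcal = 1.950×10^5 J; m = 1.19 kg; g = 9.810 m/s².
h = 16702 m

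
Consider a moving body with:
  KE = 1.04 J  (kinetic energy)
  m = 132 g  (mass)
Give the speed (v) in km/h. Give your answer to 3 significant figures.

Rearranging: v = √(2·KE/m).
KE = 1.04 J; m = 132 g = 0.1320 kg.
v = 3.970 m/s
3.970 m/s × (1 km/h / 0.2778 m/s) = 14.29 km/h

14.3 km/h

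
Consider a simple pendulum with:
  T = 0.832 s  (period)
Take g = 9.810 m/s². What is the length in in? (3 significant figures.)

Rearranging T = 2π√(L/g) for L: L = g·(T/2π)².
T = 0.832 s; g = 9.810 m/s².
L = 0.1720 m
0.1720 m × (1 in / 0.02540 m) = 6.772 in

6.77 in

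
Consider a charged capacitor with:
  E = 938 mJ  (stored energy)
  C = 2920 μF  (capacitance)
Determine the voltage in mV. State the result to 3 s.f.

25300 mV

Rearranging E = ½C·V² for V: V = √(2E/C).
E = 938 mJ = 0.9380 J; C = 2920 μF = 0.002920 F.
V = 25.35 V
25.35 V × (1 mV / 0.001000 V) = 25347 mV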